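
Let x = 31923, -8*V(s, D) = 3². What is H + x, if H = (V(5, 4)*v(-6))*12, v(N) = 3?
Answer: 63765/2 ≈ 31883.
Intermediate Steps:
V(s, D) = -9/8 (V(s, D) = -⅛*3² = -⅛*9 = -9/8)
H = -81/2 (H = -9/8*3*12 = -27/8*12 = -81/2 ≈ -40.500)
H + x = -81/2 + 31923 = 63765/2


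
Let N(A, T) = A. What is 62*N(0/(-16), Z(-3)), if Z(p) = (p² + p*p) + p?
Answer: 0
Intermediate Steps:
Z(p) = p + 2*p² (Z(p) = (p² + p²) + p = 2*p² + p = p + 2*p²)
62*N(0/(-16), Z(-3)) = 62*(0/(-16)) = 62*(0*(-1/16)) = 62*0 = 0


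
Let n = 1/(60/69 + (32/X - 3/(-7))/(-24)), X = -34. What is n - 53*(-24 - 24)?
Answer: 148948200/58523 ≈ 2545.1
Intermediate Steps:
n = 65688/58523 (n = 1/(60/69 + (32/(-34) - 3/(-7))/(-24)) = 1/(60*(1/69) + (32*(-1/34) - 3*(-⅐))*(-1/24)) = 1/(20/23 + (-16/17 + 3/7)*(-1/24)) = 1/(20/23 - 61/119*(-1/24)) = 1/(20/23 + 61/2856) = 1/(58523/65688) = 65688/58523 ≈ 1.1224)
n - 53*(-24 - 24) = 65688/58523 - 53*(-24 - 24) = 65688/58523 - 53*(-48) = 65688/58523 + 2544 = 148948200/58523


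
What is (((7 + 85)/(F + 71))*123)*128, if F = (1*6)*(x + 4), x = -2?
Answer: 1448448/83 ≈ 17451.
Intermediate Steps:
F = 12 (F = (1*6)*(-2 + 4) = 6*2 = 12)
(((7 + 85)/(F + 71))*123)*128 = (((7 + 85)/(12 + 71))*123)*128 = ((92/83)*123)*128 = (11316/83)*128 = 1448448/83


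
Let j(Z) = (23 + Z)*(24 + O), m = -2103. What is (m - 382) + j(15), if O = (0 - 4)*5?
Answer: -2333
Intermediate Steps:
O = -20 (O = -4*5 = -20)
j(Z) = 92 + 4*Z (j(Z) = (23 + Z)*(24 - 20) = (23 + Z)*4 = 92 + 4*Z)
(m - 382) + j(15) = (-2103 - 382) + (92 + 4*15) = -2485 + (92 + 60) = -2485 + 152 = -2333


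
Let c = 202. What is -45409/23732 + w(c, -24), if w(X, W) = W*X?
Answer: -115098145/23732 ≈ -4849.9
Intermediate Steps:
-45409/23732 + w(c, -24) = -45409/23732 - 24*202 = -45409*1/23732 - 4848 = -45409/23732 - 4848 = -115098145/23732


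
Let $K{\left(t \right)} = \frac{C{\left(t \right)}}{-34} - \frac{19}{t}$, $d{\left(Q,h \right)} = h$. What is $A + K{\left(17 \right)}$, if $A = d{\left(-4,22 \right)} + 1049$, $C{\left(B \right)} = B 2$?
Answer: $\frac{18171}{17} \approx 1068.9$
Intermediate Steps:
$C{\left(B \right)} = 2 B$
$A = 1071$ ($A = 22 + 1049 = 1071$)
$K{\left(t \right)} = - \frac{19}{t} - \frac{t}{17}$ ($K{\left(t \right)} = \frac{2 t}{-34} - \frac{19}{t} = 2 t \left(- \frac{1}{34}\right) - \frac{19}{t} = - \frac{t}{17} - \frac{19}{t} = - \frac{19}{t} - \frac{t}{17}$)
$A + K{\left(17 \right)} = 1071 - \left(1 + \frac{19}{17}\right) = 1071 - \frac{36}{17} = \frac{18171}{17}$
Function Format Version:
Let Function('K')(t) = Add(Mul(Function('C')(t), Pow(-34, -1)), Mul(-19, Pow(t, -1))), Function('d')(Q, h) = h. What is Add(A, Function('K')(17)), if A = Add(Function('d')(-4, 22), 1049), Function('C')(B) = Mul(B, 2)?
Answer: Rational(18171, 17) ≈ 1068.9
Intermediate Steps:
Function('C')(B) = Mul(2, B)
A = 1071 (A = Add(22, 1049) = 1071)
Function('K')(t) = Add(Mul(-19, Pow(t, -1)), Mul(Rational(-1, 17), t)) (Function('K')(t) = Add(Mul(Mul(2, t), Pow(-34, -1)), Mul(-19, Pow(t, -1))) = Add(Mul(Mul(2, t), Rational(-1, 34)), Mul(-19, Pow(t, -1))) = Add(Mul(Rational(-1, 17), t), Mul(-19, Pow(t, -1))) = Add(Mul(-19, Pow(t, -1)), Mul(Rational(-1, 17), t)))
Add(A, Function('K')(17)) = Add(1071, Add(Mul(-19, Pow(17, -1)), Mul(Rational(-1, 17), 17))) = Add(1071, Add(Mul(-19, Rational(1, 17)), -1)) = Add(1071, Add(Rational(-19, 17), -1)) = Add(1071, Rational(-36, 17)) = Rational(18171, 17)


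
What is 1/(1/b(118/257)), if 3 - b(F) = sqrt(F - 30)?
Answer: 3 - 2*I*sqrt(487786)/257 ≈ 3.0 - 5.4352*I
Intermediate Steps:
b(F) = 3 - sqrt(-30 + F) (b(F) = 3 - sqrt(F - 30) = 3 - sqrt(-30 + F))
1/(1/b(118/257)) = 1/(1/(3 - sqrt(-30 + 118/257))) = 1/(1/(3 - sqrt(-7592/257))) = 1/(1/(3 - 2*I*sqrt(487786)/257)) = 3 - 2*I*sqrt(487786)/257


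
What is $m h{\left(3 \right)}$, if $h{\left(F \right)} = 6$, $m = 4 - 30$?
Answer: $-156$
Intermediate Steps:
$m = -26$ ($m = 4 - 30 = -26$)
$m h{\left(3 \right)} = \left(-26\right) 6 = -156$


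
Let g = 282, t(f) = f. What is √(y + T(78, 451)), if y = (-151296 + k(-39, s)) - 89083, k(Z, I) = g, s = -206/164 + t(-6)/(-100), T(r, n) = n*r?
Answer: I*√204919 ≈ 452.68*I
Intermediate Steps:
s = -1226/1025 (s = -206/164 - 6/(-100) = -206*1/164 - 6*(-1/100) = -103/82 + 3/50 = -1226/1025 ≈ -1.1961)
k(Z, I) = 282
y = -240097 (y = (-151296 + 282) - 89083 = -151014 - 89083 = -240097)
√(y + T(78, 451)) = √(-240097 + 451*78) = √(-240097 + 35178) = √(-204919) = I*√204919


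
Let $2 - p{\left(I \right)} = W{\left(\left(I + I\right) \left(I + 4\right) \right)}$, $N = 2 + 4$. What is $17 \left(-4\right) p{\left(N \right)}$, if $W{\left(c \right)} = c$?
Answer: $8024$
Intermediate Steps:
$N = 6$
$p{\left(I \right)} = 2 - 2 I \left(4 + I\right)$ ($p{\left(I \right)} = 2 - \left(I + I\right) \left(I + 4\right) = 2 - 2 I \left(4 + I\right)$)
$17 \left(-4\right) p{\left(N \right)} = 17 \left(-4\right) \left(2 - 12 \left(4 + 6\right)\right) = - 68 \left(2 - 12 \cdot 10\right) = - 68 \left(2 - 120\right) = \left(-68\right) \left(-118\right) = 8024$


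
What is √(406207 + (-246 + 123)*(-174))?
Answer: √427609 ≈ 653.92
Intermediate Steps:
√(406207 + (-246 + 123)*(-174)) = √(406207 - 123*(-174)) = √(406207 + 21402) = √427609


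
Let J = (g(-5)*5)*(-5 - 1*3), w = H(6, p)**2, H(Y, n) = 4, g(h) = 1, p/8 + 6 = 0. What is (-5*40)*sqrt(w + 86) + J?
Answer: -40 - 200*sqrt(102) ≈ -2059.9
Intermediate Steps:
p = -48 (p = -48 + 8*0 = -48 + 0 = -48)
w = 16 (w = 4**2 = 16)
J = -40 (J = (1*5)*(-5 - 1*3) = 5*(-5 - 3) = 5*(-8) = -40)
(-5*40)*sqrt(w + 86) + J = (-5*40)*sqrt(16 + 86) - 40 = -200*sqrt(102) - 40 = -40 - 200*sqrt(102)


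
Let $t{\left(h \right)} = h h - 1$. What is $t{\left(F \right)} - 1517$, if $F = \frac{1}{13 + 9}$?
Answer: $- \frac{734711}{484} \approx -1518.0$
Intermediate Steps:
$F = \frac{1}{22} \approx 0.045455$
$t{\left(h \right)} = -1 + h^{2}$ ($t{\left(h \right)} = h^{2} - 1 = -1 + h^{2}$)
$t{\left(F \right)} - 1517 = \left(-1 + \left(\frac{1}{22}\right)^{2}\right) - 1517 = \left(-1 + \frac{1}{484}\right) - 1517 = - \frac{483}{484} - 1517 = - \frac{734711}{484}$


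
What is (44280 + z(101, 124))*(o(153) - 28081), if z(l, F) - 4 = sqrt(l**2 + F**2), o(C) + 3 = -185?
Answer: -1251864396 - 28269*sqrt(25577) ≈ -1.2564e+9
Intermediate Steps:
o(C) = -188 (o(C) = -3 - 185 = -188)
z(l, F) = 4 + sqrt(F**2 + l**2) (z(l, F) = 4 + sqrt(l**2 + F**2) = 4 + sqrt(F**2 + l**2))
(44280 + z(101, 124))*(o(153) - 28081) = (44280 + (4 + sqrt(124**2 + 101**2)))*(-188 - 28081) = (44280 + (4 + sqrt(15376 + 10201)))*(-28269) = (44280 + (4 + sqrt(25577)))*(-28269) = (44284 + sqrt(25577))*(-28269) = -1251864396 - 28269*sqrt(25577)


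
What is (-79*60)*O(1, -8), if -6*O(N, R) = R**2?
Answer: 50560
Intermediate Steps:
O(N, R) = -R**2/6
(-79*60)*O(1, -8) = (-79*60)*(-1/6*(-8)**2) = -(-790)*64 = -4740*(-32/3) = 50560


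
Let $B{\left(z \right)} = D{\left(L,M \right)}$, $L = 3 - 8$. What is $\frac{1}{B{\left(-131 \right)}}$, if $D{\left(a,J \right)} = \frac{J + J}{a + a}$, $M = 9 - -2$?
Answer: $- \frac{5}{11} \approx -0.45455$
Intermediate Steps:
$L = -5$
$M = 11$ ($M = 9 + 2 = 11$)
$D{\left(a,J \right)} = \frac{J}{a}$ ($D{\left(a,J \right)} = \frac{2 J}{2 a} = 2 J \frac{1}{2 a} = \frac{J}{a}$)
$B{\left(z \right)} = - \frac{11}{5}$ ($B{\left(z \right)} = \frac{11}{-5} = 11 \left(- \frac{1}{5}\right) = - \frac{11}{5}$)
$\frac{1}{B{\left(-131 \right)}} = \frac{1}{- \frac{11}{5}} = - \frac{5}{11}$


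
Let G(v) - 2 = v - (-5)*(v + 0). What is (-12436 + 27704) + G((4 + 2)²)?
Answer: 15486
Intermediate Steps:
G(v) = 2 + 6*v (G(v) = 2 + (v - (-5)*(v + 0)) = 2 + (v - (-5)*v) = 2 + (v + 5*v) = 2 + 6*v)
(-12436 + 27704) + G((4 + 2)²) = (-12436 + 27704) + (2 + 6*(4 + 2)²) = 15268 + (2 + 6*6²) = 15268 + (2 + 6*36) = 15268 + (2 + 216) = 15268 + 218 = 15486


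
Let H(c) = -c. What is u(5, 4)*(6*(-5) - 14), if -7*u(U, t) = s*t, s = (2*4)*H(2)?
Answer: -2816/7 ≈ -402.29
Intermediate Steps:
s = -16 (s = (2*4)*(-1*2) = 8*(-2) = -16)
u(U, t) = 16*t/7 (u(U, t) = -(-16)*t/7 = 16*t/7)
u(5, 4)*(6*(-5) - 14) = ((16/7)*4)*(6*(-5) - 14) = 64*(-30 - 14)/7 = (64/7)*(-44) = -2816/7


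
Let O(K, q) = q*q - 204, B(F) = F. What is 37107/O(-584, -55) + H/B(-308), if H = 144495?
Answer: -1825767/4004 ≈ -455.99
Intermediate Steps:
O(K, q) = -204 + q² (O(K, q) = q² - 204 = -204 + q²)
37107/O(-584, -55) + H/B(-308) = 37107/(-204 + (-55)²) + 144495/(-308) = 37107/(-204 + 3025) + 144495*(-1/308) = 37107/2821 - 144495/308 = 37107*(1/2821) - 144495/308 = 171/13 - 144495/308 = -1825767/4004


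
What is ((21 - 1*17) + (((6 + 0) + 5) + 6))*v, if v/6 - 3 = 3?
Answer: 756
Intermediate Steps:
v = 36 (v = 18 + 6*3 = 18 + 18 = 36)
((21 - 1*17) + (((6 + 0) + 5) + 6))*v = ((21 - 1*17) + (((6 + 0) + 5) + 6))*36 = ((21 - 17) + ((6 + 5) + 6))*36 = (4 + (11 + 6))*36 = (4 + 17)*36 = 21*36 = 756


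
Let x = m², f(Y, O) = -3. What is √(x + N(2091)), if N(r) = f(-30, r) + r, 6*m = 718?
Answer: √147673/3 ≈ 128.09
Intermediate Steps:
m = 359/3 (m = (⅙)*718 = 359/3 ≈ 119.67)
x = 128881/9 (x = (359/3)² = 128881/9 ≈ 14320.)
N(r) = -3 + r
√(x + N(2091)) = √(128881/9 + (-3 + 2091)) = √(128881/9 + 2088) = √(147673/9) = √147673/3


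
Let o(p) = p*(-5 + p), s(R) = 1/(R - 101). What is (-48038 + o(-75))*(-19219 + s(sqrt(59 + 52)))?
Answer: 4076000507409/5045 + 21019*sqrt(111)/5045 ≈ 8.0793e+8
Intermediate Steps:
s(R) = 1/(-101 + R)
(-48038 + o(-75))*(-19219 + s(sqrt(59 + 52))) = (-48038 - 75*(-5 - 75))*(-19219 + 1/(-101 + sqrt(59 + 52))) = (-48038 - 75*(-80))*(-19219 + 1/(-101 + sqrt(111))) = (-48038 + 6000)*(-19219 + 1/(-101 + sqrt(111))) = -42038*(-19219 + 1/(-101 + sqrt(111))) = 807928322 - 42038/(-101 + sqrt(111))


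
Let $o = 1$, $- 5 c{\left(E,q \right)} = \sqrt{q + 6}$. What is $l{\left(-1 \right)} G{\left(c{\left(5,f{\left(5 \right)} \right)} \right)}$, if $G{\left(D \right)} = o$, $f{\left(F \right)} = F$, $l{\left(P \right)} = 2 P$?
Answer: $-2$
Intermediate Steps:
$c{\left(E,q \right)} = - \frac{\sqrt{6 + q}}{5}$ ($c{\left(E,q \right)} = - \frac{\sqrt{q + 6}}{5} = - \frac{\sqrt{6 + q}}{5}$)
$G{\left(D \right)} = 1$
$l{\left(-1 \right)} G{\left(c{\left(5,f{\left(5 \right)} \right)} \right)} = 2 \left(-1\right) 1 = \left(-2\right) 1 = -2$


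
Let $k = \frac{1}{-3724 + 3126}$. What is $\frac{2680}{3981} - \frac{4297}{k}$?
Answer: $\frac{10229604166}{3981} \approx 2.5696 \cdot 10^{6}$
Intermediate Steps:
$k = - \frac{1}{598}$ ($k = \frac{1}{-598} = - \frac{1}{598} \approx -0.0016722$)
$\frac{2680}{3981} - \frac{4297}{k} = \frac{2680}{3981} - \frac{4297}{- \frac{1}{598}} = 2680 \cdot \frac{1}{3981} - -2569606 = \frac{2680}{3981} + 2569606 = \frac{10229604166}{3981}$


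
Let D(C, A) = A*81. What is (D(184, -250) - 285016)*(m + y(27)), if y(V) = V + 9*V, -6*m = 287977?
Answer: 43707527981/3 ≈ 1.4569e+10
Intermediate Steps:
m = -287977/6 (m = -1/6*287977 = -287977/6 ≈ -47996.)
D(C, A) = 81*A
y(V) = 10*V
(D(184, -250) - 285016)*(m + y(27)) = (81*(-250) - 285016)*(-287977/6 + 10*27) = (-20250 - 285016)*(-287977/6 + 270) = -305266*(-286357/6) = 43707527981/3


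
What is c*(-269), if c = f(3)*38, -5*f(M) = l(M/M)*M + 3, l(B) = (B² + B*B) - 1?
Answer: 61332/5 ≈ 12266.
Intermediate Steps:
l(B) = -1 + 2*B² (l(B) = (B² + B²) - 1 = 2*B² - 1 = -1 + 2*B²)
f(M) = -⅗ - M/5 (f(M) = -((-1 + 2*(M/M)²)*M + 3)/5 = -((-1 + 2*1²)*M + 3)/5 = -((-1 + 2*1)*M + 3)/5 = -((-1 + 2)*M + 3)/5 = -(1*M + 3)/5 = -(M + 3)/5 = -(3 + M)/5 = -⅗ - M/5)
c = -228/5 (c = (-⅗ - ⅕*3)*38 = (-⅗ - ⅗)*38 = -6/5*38 = -228/5 ≈ -45.600)
c*(-269) = -228/5*(-269) = 61332/5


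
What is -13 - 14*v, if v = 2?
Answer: -41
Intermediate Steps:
-13 - 14*v = -13 - 14*2 = -13 - 28 = -41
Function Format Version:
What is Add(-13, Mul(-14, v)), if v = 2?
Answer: -41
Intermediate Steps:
Add(-13, Mul(-14, v)) = Add(-13, Mul(-14, 2)) = Add(-13, -28) = -41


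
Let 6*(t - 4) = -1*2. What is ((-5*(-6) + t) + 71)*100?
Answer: 31400/3 ≈ 10467.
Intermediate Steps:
t = 11/3 (t = 4 + (-1*2)/6 = 4 + (⅙)*(-2) = 4 - ⅓ = 11/3 ≈ 3.6667)
((-5*(-6) + t) + 71)*100 = ((-5*(-6) + 11/3) + 71)*100 = ((30 + 11/3) + 71)*100 = (101/3 + 71)*100 = (314/3)*100 = 31400/3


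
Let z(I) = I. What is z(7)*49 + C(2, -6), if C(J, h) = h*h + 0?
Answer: 379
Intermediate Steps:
C(J, h) = h² (C(J, h) = h² + 0 = h²)
z(7)*49 + C(2, -6) = 7*49 + (-6)² = 343 + 36 = 379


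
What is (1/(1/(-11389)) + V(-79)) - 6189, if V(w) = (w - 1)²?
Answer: -11178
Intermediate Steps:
V(w) = (-1 + w)²
(1/(1/(-11389)) + V(-79)) - 6189 = (1/(1/(-11389)) + (-1 - 79)²) - 6189 = (1/(-1/11389) + (-80)²) - 6189 = (-11389 + 6400) - 6189 = -4989 - 6189 = -11178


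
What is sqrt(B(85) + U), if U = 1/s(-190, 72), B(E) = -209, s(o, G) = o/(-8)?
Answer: I*sqrt(1885845)/95 ≈ 14.455*I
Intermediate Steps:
s(o, G) = -o/8 (s(o, G) = o*(-1/8) = -o/8)
U = 4/95 (U = 1/(-1/8*(-190)) = 1/(95/4) = 4/95 ≈ 0.042105)
sqrt(B(85) + U) = sqrt(-209 + 4/95) = sqrt(-19851/95) = I*sqrt(1885845)/95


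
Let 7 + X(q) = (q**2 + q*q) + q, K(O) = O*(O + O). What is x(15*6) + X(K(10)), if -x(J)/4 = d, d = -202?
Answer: 81001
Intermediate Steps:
K(O) = 2*O**2 (K(O) = O*(2*O) = 2*O**2)
x(J) = 808 (x(J) = -4*(-202) = 808)
X(q) = -7 + q + 2*q**2 (X(q) = -7 + ((q**2 + q*q) + q) = -7 + ((q**2 + q**2) + q) = -7 + (2*q**2 + q) = -7 + (q + 2*q**2) = -7 + q + 2*q**2)
x(15*6) + X(K(10)) = 808 + (-7 + 2*10**2 + 2*(2*10**2)**2) = 808 + (-7 + 2*100 + 2*(2*100)**2) = 808 + (-7 + 200 + 2*200**2) = 808 + (-7 + 200 + 2*40000) = 808 + (-7 + 200 + 80000) = 808 + 80193 = 81001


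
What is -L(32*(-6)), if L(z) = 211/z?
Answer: 211/192 ≈ 1.0990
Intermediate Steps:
-L(32*(-6)) = -211/(32*(-6)) = -211/(-192) = -211*(-1)/192 = -1*(-211/192) = 211/192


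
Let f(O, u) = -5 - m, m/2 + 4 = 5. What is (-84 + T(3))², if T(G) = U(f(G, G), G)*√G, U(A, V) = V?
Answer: 7083 - 504*√3 ≈ 6210.0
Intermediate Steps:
m = 2 (m = -8 + 2*5 = -8 + 10 = 2)
f(O, u) = -7 (f(O, u) = -5 - 1*2 = -5 - 2 = -7)
T(G) = G^(3/2) (T(G) = G*√G = G^(3/2))
(-84 + T(3))² = (-84 + 3^(3/2))² = (-84 + 3*√3)²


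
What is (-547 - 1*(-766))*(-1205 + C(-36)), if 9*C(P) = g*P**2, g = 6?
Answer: -74679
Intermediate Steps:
C(P) = 2*P**2/3 (C(P) = (6*P**2)/9 = 2*P**2/3)
(-547 - 1*(-766))*(-1205 + C(-36)) = (-547 - 1*(-766))*(-1205 + (2/3)*(-36)**2) = (-547 + 766)*(-1205 + (2/3)*1296) = 219*(-1205 + 864) = 219*(-341) = -74679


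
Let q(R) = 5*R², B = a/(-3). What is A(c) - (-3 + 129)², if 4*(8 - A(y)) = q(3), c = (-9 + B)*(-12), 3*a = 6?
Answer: -63517/4 ≈ -15879.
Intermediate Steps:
a = 2 (a = (⅓)*6 = 2)
B = -⅔ (B = 2/(-3) = 2*(-⅓) = -⅔ ≈ -0.66667)
c = 116 (c = (-9 - ⅔)*(-12) = -29/3*(-12) = 116)
A(y) = -13/4 (A(y) = 8 - 5*3²/4 = 8 - 5*9/4 = 8 - ¼*45 = 8 - 45/4 = -13/4)
A(c) - (-3 + 129)² = -13/4 - (-3 + 129)² = -13/4 - 1*126² = -13/4 - 1*15876 = -13/4 - 15876 = -63517/4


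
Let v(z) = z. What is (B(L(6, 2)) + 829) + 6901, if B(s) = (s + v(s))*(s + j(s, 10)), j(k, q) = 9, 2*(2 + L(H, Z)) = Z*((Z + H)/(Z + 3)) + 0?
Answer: 193078/25 ≈ 7723.1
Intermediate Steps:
L(H, Z) = -2 + Z*(H + Z)/(2*(3 + Z)) (L(H, Z) = -2 + (Z*((Z + H)/(Z + 3)) + 0)/2 = -2 + (Z*((H + Z)/(3 + Z)) + 0)/2 = -2 + (Z*(H + Z)/(3 + Z) + 0)/2 = -2 + (Z*(H + Z)/(3 + Z))/2 = -2 + Z*(H + Z)/(2*(3 + Z)))
B(s) = 2*s*(9 + s) (B(s) = (s + s)*(s + 9) = (2*s)*(9 + s) = 2*s*(9 + s))
(B(L(6, 2)) + 829) + 6901 = (2*((-12 + 2² - 4*2 + 6*2)/(2*(3 + 2)))*(9 + (-12 + 2² - 4*2 + 6*2)/(2*(3 + 2))) + 829) + 6901 = (2*((½)*(-12 + 4 - 8 + 12)/5)*(9 + (½)*(-12 + 4 - 8 + 12)/5) + 829) + 6901 = (2*((½)*(⅕)*(-4))*(9 + (½)*(⅕)*(-4)) + 829) + 6901 = (2*(-⅖)*(9 - ⅖) + 829) + 6901 = (2*(-⅖)*(43/5) + 829) + 6901 = (-172/25 + 829) + 6901 = 20553/25 + 6901 = 193078/25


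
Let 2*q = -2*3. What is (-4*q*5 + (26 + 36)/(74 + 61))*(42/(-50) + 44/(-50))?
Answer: -350966/3375 ≈ -103.99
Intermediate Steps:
q = -3 (q = (-2*3)/2 = (½)*(-6) = -3)
(-4*q*5 + (26 + 36)/(74 + 61))*(42/(-50) + 44/(-50)) = (-4*(-3)*5 + (26 + 36)/(74 + 61))*(42/(-50) + 44/(-50)) = (12*5 + 62/135)*(42*(-1/50) + 44*(-1/50)) = (60 + 62*(1/135))*(-21/25 - 22/25) = (60 + 62/135)*(-43/25) = (8162/135)*(-43/25) = -350966/3375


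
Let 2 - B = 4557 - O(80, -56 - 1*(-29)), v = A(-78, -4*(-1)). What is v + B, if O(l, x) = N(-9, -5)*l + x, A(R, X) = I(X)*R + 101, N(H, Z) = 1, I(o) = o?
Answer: -4713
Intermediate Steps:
A(R, X) = 101 + R*X (A(R, X) = X*R + 101 = R*X + 101 = 101 + R*X)
O(l, x) = l + x (O(l, x) = 1*l + x = l + x)
v = -211 (v = 101 - (-312)*(-1) = 101 - 78*4 = 101 - 312 = -211)
B = -4502 (B = 2 - (4557 - (80 + (-56 - 1*(-29)))) = 2 - (4557 - (80 + (-56 + 29))) = 2 - (4557 - (80 - 27)) = 2 - (4557 - 1*53) = 2 - (4557 - 53) = 2 - 1*4504 = 2 - 4504 = -4502)
v + B = -211 - 4502 = -4713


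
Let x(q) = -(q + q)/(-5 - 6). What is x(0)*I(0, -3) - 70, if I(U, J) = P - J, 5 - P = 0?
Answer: -70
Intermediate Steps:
P = 5 (P = 5 - 1*0 = 5 + 0 = 5)
x(q) = 2*q/11 (x(q) = -2*q/(-11) = -2*q*(-1)/11 = -(-2)*q/11 = 2*q/11)
I(U, J) = 5 - J
x(0)*I(0, -3) - 70 = ((2/11)*0)*(5 - 1*(-3)) - 70 = 0*(5 + 3) - 70 = 0*8 - 70 = 0 - 70 = -70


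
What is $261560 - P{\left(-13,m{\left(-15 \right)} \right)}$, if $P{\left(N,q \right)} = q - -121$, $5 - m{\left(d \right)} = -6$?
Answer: $261428$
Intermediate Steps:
$m{\left(d \right)} = 11$ ($m{\left(d \right)} = 5 - -6 = 5 + 6 = 11$)
$P{\left(N,q \right)} = 121 + q$ ($P{\left(N,q \right)} = q + 121 = 121 + q$)
$261560 - P{\left(-13,m{\left(-15 \right)} \right)} = 261560 - \left(121 + 11\right) = 261560 - 132 = 261428$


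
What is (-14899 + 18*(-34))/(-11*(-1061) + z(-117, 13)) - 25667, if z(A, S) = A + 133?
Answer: -299985740/11687 ≈ -25668.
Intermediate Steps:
z(A, S) = 133 + A
(-14899 + 18*(-34))/(-11*(-1061) + z(-117, 13)) - 25667 = (-14899 + 18*(-34))/(-11*(-1061) + (133 - 117)) - 25667 = (-14899 - 612)/(11671 + 16) - 25667 = -15511/11687 - 25667 = -299985740/11687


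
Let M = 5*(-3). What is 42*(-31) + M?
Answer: -1317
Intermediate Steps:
M = -15
42*(-31) + M = 42*(-31) - 15 = -1302 - 15 = -1317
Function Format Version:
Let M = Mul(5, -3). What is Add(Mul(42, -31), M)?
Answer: -1317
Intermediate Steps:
M = -15
Add(Mul(42, -31), M) = Add(Mul(42, -31), -15) = Add(-1302, -15) = -1317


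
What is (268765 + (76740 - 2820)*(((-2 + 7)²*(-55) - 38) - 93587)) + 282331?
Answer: -7021848904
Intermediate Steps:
(268765 + (76740 - 2820)*(((-2 + 7)²*(-55) - 38) - 93587)) + 282331 = (268765 + 73920*((5²*(-55) - 38) - 93587)) + 282331 = (268765 + 73920*((25*(-55) - 38) - 93587)) + 282331 = (268765 + 73920*((-1375 - 38) - 93587)) + 282331 = (268765 + 73920*(-1413 - 93587)) + 282331 = (268765 + 73920*(-95000)) + 282331 = (268765 - 7022400000) + 282331 = -7022131235 + 282331 = -7021848904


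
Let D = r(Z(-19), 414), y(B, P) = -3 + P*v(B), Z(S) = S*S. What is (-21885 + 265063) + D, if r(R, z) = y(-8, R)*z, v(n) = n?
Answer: -953696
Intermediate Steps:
Z(S) = S²
y(B, P) = -3 + B*P (y(B, P) = -3 + P*B = -3 + B*P)
r(R, z) = z*(-3 - 8*R) (r(R, z) = (-3 - 8*R)*z = z*(-3 - 8*R))
D = -1196874 (D = 414*(-3 - 8*(-19)²) = 414*(-3 - 8*361) = 414*(-3 - 2888) = 414*(-2891) = -1196874)
(-21885 + 265063) + D = (-21885 + 265063) - 1196874 = 243178 - 1196874 = -953696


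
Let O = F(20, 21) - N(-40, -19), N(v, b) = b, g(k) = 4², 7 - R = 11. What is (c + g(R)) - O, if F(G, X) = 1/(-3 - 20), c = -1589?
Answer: -36615/23 ≈ -1592.0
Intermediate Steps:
R = -4 (R = 7 - 1*11 = 7 - 11 = -4)
g(k) = 16
F(G, X) = -1/23 (F(G, X) = 1/(-23) = -1/23)
O = 436/23 (O = -1/23 - 1*(-19) = -1/23 + 19 = 436/23 ≈ 18.957)
(c + g(R)) - O = (-1589 + 16) - 1*436/23 = -1573 - 436/23 = -36615/23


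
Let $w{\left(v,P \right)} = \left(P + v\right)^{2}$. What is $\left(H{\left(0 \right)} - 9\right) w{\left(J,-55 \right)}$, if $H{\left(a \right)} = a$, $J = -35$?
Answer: $-72900$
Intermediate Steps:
$\left(H{\left(0 \right)} - 9\right) w{\left(J,-55 \right)} = \left(0 - 9\right) \left(-55 - 35\right)^{2} = \left(0 - 9\right) \left(-90\right)^{2} = \left(-9\right) 8100 = -72900$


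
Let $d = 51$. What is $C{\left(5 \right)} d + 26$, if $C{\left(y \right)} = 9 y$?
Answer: $2321$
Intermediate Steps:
$C{\left(5 \right)} d + 26 = 9 \cdot 5 \cdot 51 + 26 = 45 \cdot 51 + 26 = 2295 + 26 = 2321$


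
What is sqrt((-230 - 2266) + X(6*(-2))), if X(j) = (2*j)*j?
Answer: 4*I*sqrt(138) ≈ 46.989*I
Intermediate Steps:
X(j) = 2*j**2
sqrt((-230 - 2266) + X(6*(-2))) = sqrt((-230 - 2266) + 2*(6*(-2))**2) = sqrt(-2496 + 2*(-12)**2) = sqrt(-2496 + 2*144) = sqrt(-2496 + 288) = sqrt(-2208) = 4*I*sqrt(138)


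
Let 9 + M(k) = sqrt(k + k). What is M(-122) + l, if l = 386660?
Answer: 386651 + 2*I*sqrt(61) ≈ 3.8665e+5 + 15.62*I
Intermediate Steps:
M(k) = -9 + sqrt(2)*sqrt(k) (M(k) = -9 + sqrt(k + k) = -9 + sqrt(2*k) = -9 + sqrt(2)*sqrt(k))
M(-122) + l = (-9 + sqrt(2)*sqrt(-122)) + 386660 = (-9 + sqrt(2)*(I*sqrt(122))) + 386660 = (-9 + 2*I*sqrt(61)) + 386660 = 386651 + 2*I*sqrt(61)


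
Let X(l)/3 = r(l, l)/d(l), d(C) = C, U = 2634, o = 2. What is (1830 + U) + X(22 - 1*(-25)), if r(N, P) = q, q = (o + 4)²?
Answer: 209916/47 ≈ 4466.3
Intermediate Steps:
q = 36 (q = (2 + 4)² = 6² = 36)
r(N, P) = 36
X(l) = 108/l (X(l) = 3*(36/l) = 108/l)
(1830 + U) + X(22 - 1*(-25)) = (1830 + 2634) + 108/(22 - 1*(-25)) = 4464 + 108/(22 + 25) = 4464 + 108/47 = 209916/47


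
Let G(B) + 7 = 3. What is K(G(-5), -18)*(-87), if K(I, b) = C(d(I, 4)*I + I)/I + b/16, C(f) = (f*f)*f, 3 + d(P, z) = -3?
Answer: 1392783/8 ≈ 1.7410e+5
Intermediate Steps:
G(B) = -4 (G(B) = -7 + 3 = -4)
d(P, z) = -6 (d(P, z) = -3 - 3 = -6)
C(f) = f³ (C(f) = f²*f = f³)
K(I, b) = -125*I² + b/16 (K(I, b) = (-6*I + I)³/I + b/16 = (-5*I)³/I + b*(1/16) = (-125*I³)/I + b/16 = -125*I² + b/16)
K(G(-5), -18)*(-87) = (-125*(-4)² + (1/16)*(-18))*(-87) = (-125*16 - 9/8)*(-87) = (-2000 - 9/8)*(-87) = -16009/8*(-87) = 1392783/8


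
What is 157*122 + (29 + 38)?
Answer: 19221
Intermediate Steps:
157*122 + (29 + 38) = 19154 + 67 = 19221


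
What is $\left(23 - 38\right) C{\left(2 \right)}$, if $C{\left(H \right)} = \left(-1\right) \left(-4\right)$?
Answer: $-60$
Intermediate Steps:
$C{\left(H \right)} = 4$
$\left(23 - 38\right) C{\left(2 \right)} = \left(23 - 38\right) 4 = \left(-15\right) 4 = -60$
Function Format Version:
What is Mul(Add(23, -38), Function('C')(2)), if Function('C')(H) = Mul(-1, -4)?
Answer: -60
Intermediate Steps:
Function('C')(H) = 4
Mul(Add(23, -38), Function('C')(2)) = Mul(Add(23, -38), 4) = Mul(-15, 4) = -60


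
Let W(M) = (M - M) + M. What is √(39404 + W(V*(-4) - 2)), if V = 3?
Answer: √39390 ≈ 198.47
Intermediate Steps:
W(M) = M (W(M) = 0 + M = M)
√(39404 + W(V*(-4) - 2)) = √(39404 + (3*(-4) - 2)) = √(39404 + (-12 - 2)) = √(39404 - 14) = √39390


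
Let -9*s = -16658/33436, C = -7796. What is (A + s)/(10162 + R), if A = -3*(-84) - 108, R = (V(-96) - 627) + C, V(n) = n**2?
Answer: 21674857/1648311210 ≈ 0.013150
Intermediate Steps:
s = 8329/150462 (s = -(-16658)/(9*33436) = -1/9*(-8329/16718) = 8329/150462 ≈ 0.055356)
R = 793 (R = ((-96)**2 - 627) - 7796 = (9216 - 627) - 7796 = 8589 - 7796 = 793)
A = 144 (A = 252 - 108 = 144)
(A + s)/(10162 + R) = (144 + 8329/150462)/(10162 + 793) = (21674857/150462)/10955 = (21674857/150462)*(1/10955) = 21674857/1648311210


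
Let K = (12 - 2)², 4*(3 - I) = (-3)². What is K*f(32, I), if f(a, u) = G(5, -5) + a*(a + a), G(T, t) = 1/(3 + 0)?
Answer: 614500/3 ≈ 2.0483e+5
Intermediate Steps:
G(T, t) = ⅓ (G(T, t) = 1/3 = ⅓)
I = ¾ (I = 3 - ¼*(-3)² = 3 - ¼*9 = 3 - 9/4 = ¾ ≈ 0.75000)
K = 100 (K = 10² = 100)
f(a, u) = ⅓ + 2*a² (f(a, u) = ⅓ + a*(a + a) = ⅓ + a*(2*a) = ⅓ + 2*a²)
K*f(32, I) = 100*(⅓ + 2*32²) = 100*(⅓ + 2*1024) = 100*(⅓ + 2048) = 100*(6145/3) = 614500/3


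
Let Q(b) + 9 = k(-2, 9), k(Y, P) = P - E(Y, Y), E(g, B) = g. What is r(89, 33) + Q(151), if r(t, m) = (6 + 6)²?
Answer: 146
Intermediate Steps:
k(Y, P) = P - Y
r(t, m) = 144 (r(t, m) = 12² = 144)
Q(b) = 2 (Q(b) = -9 + (9 - 1*(-2)) = -9 + (9 + 2) = -9 + 11 = 2)
r(89, 33) + Q(151) = 144 + 2 = 146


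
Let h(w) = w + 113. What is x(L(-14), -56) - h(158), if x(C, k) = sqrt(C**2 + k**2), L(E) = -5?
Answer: -271 + sqrt(3161) ≈ -214.78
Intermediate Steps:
h(w) = 113 + w
x(L(-14), -56) - h(158) = sqrt((-5)**2 + (-56)**2) - (113 + 158) = sqrt(25 + 3136) - 1*271 = sqrt(3161) - 271 = -271 + sqrt(3161)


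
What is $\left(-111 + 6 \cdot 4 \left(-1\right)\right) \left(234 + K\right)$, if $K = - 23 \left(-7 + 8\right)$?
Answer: $-28485$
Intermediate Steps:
$K = -23$ ($K = \left(-23\right) 1 = -23$)
$\left(-111 + 6 \cdot 4 \left(-1\right)\right) \left(234 + K\right) = \left(-111 + 6 \cdot 4 \left(-1\right)\right) \left(234 - 23\right) = \left(-111 + 24 \left(-1\right)\right) 211 = \left(-111 - 24\right) 211 = \left(-135\right) 211 = -28485$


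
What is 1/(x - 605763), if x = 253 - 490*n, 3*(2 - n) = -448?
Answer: -3/2038990 ≈ -1.4713e-6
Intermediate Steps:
n = 454/3 (n = 2 - ⅓*(-448) = 2 + 448/3 = 454/3 ≈ 151.33)
x = -221701/3 (x = 253 - 490*454/3 = 253 - 222460/3 = -221701/3 ≈ -73900.)
1/(x - 605763) = 1/(-221701/3 - 605763) = 1/(-2038990/3) = -3/2038990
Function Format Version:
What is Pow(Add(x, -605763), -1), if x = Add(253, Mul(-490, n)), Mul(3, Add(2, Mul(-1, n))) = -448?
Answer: Rational(-3, 2038990) ≈ -1.4713e-6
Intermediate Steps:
n = Rational(454, 3) (n = Add(2, Mul(Rational(-1, 3), -448)) = Add(2, Rational(448, 3)) = Rational(454, 3) ≈ 151.33)
x = Rational(-221701, 3) (x = Add(253, Mul(-490, Rational(454, 3))) = Add(253, Rational(-222460, 3)) = Rational(-221701, 3) ≈ -73900.)
Pow(Add(x, -605763), -1) = Pow(Add(Rational(-221701, 3), -605763), -1) = Pow(Rational(-2038990, 3), -1) = Rational(-3, 2038990)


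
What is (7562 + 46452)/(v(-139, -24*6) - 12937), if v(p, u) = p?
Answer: -27007/6538 ≈ -4.1308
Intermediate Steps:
(7562 + 46452)/(v(-139, -24*6) - 12937) = (7562 + 46452)/(-139 - 12937) = 54014/(-13076) = 54014*(-1/13076) = -27007/6538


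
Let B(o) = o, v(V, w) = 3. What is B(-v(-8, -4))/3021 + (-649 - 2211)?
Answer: -2880021/1007 ≈ -2860.0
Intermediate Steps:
B(-v(-8, -4))/3021 + (-649 - 2211) = -1*3/3021 + (-649 - 2211) = -3*1/3021 - 2860 = -1/1007 - 2860 = -2880021/1007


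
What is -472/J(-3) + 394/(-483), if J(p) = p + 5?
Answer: -114382/483 ≈ -236.82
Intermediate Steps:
J(p) = 5 + p
-472/J(-3) + 394/(-483) = -472/(5 - 3) + 394/(-483) = -472/2 + 394*(-1/483) = -472*½ - 394/483 = -236 - 394/483 = -114382/483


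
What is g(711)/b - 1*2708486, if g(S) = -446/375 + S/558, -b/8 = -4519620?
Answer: -2276886914129518027/840649320000 ≈ -2.7085e+6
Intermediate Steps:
b = 36156960 (b = -8*(-4519620) = 36156960)
g(S) = -446/375 + S/558 (g(S) = -446*1/375 + S*(1/558) = -446/375 + S/558)
g(711)/b - 1*2708486 = (-446/375 + (1/558)*711)/36156960 - 1*2708486 = (-446/375 + 79/62)*(1/36156960) - 2708486 = (1973/23250)*(1/36156960) - 2708486 = 1973/840649320000 - 2708486 = -2276886914129518027/840649320000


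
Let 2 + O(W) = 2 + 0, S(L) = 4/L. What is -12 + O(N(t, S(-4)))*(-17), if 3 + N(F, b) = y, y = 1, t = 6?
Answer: -12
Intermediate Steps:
N(F, b) = -2 (N(F, b) = -3 + 1 = -2)
O(W) = 0 (O(W) = -2 + (2 + 0) = -2 + 2 = 0)
-12 + O(N(t, S(-4)))*(-17) = -12 + 0*(-17) = -12 + 0 = -12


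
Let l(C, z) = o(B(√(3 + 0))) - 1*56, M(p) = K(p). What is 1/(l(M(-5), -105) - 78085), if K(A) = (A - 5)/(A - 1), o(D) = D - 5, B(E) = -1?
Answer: -1/78147 ≈ -1.2796e-5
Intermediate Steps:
o(D) = -5 + D
K(A) = (-5 + A)/(-1 + A)
M(p) = (-5 + p)/(-1 + p)
l(C, z) = -62 (l(C, z) = (-5 - 1) - 1*56 = -6 - 56 = -62)
1/(l(M(-5), -105) - 78085) = 1/(-62 - 78085) = 1/(-78147) = -1/78147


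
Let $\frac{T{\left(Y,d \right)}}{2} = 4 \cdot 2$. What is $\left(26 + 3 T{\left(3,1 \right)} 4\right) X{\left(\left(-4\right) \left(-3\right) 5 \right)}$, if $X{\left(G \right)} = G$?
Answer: $13080$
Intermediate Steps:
$T{\left(Y,d \right)} = 16$ ($T{\left(Y,d \right)} = 2 \cdot 4 \cdot 2 = 2 \cdot 8 = 16$)
$\left(26 + 3 T{\left(3,1 \right)} 4\right) X{\left(\left(-4\right) \left(-3\right) 5 \right)} = \left(26 + 3 \cdot 16 \cdot 4\right) \left(-4\right) \left(-3\right) 5 = \left(26 + 48 \cdot 4\right) 12 \cdot 5 = \left(26 + 192\right) 60 = 218 \cdot 60 = 13080$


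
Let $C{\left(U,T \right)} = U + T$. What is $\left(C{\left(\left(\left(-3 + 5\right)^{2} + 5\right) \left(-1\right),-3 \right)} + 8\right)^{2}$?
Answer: $16$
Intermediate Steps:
$C{\left(U,T \right)} = T + U$
$\left(C{\left(\left(\left(-3 + 5\right)^{2} + 5\right) \left(-1\right),-3 \right)} + 8\right)^{2} = \left(\left(-3 + \left(\left(-3 + 5\right)^{2} + 5\right) \left(-1\right)\right) + 8\right)^{2} = \left(\left(-3 + \left(2^{2} + 5\right) \left(-1\right)\right) + 8\right)^{2} = \left(\left(-3 + \left(4 + 5\right) \left(-1\right)\right) + 8\right)^{2} = \left(\left(-3 + 9 \left(-1\right)\right) + 8\right)^{2} = \left(\left(-3 - 9\right) + 8\right)^{2} = \left(-12 + 8\right)^{2} = \left(-4\right)^{2} = 16$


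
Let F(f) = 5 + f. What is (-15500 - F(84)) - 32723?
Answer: -48312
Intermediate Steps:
(-15500 - F(84)) - 32723 = (-15500 - (5 + 84)) - 32723 = (-15500 - 1*89) - 32723 = (-15500 - 89) - 32723 = -15589 - 32723 = -48312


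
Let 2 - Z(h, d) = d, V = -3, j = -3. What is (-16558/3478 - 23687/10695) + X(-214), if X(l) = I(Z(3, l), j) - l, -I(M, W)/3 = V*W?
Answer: 3348203537/18598605 ≈ 180.02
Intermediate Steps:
Z(h, d) = 2 - d
I(M, W) = 9*W (I(M, W) = -(-9)*W = 9*W)
X(l) = -27 - l (X(l) = 9*(-3) - l = -27 - l)
(-16558/3478 - 23687/10695) + X(-214) = (-16558/3478 - 23687/10695) + (-27 - 1*(-214)) = (-16558*1/3478 - 23687*1/10695) + (-27 + 214) = (-8279/1739 - 23687/10695) + 187 = -129735598/18598605 + 187 = 3348203537/18598605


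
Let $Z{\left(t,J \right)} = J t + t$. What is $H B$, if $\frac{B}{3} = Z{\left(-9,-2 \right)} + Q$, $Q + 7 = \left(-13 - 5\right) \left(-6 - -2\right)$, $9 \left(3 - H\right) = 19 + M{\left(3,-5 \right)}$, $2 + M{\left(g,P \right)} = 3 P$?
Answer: $\frac{1850}{3} \approx 616.67$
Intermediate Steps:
$M{\left(g,P \right)} = -2 + 3 P$
$H = \frac{25}{9}$ ($H = 3 - \frac{19 + \left(-2 + 3 \left(-5\right)\right)}{9} = 3 - \frac{19 - 17}{9} = 3 - \frac{2}{9} = \frac{25}{9} \approx 2.7778$)
$Z{\left(t,J \right)} = t + J t$
$Q = 65$ ($Q = -7 + \left(-13 - 5\right) \left(-6 - -2\right) = -7 - 18 \left(-6 + 2\right) = -7 - -72 = -7 + 72 = 65$)
$B = 222$ ($B = 3 \left(- 9 \left(1 - 2\right) + 65\right) = 3 \left(\left(-9\right) \left(-1\right) + 65\right) = 3 \left(9 + 65\right) = 3 \cdot 74 = 222$)
$H B = \frac{25}{9} \cdot 222 = \frac{1850}{3}$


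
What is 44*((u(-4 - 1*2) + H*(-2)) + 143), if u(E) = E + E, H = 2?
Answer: 5588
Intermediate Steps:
u(E) = 2*E
44*((u(-4 - 1*2) + H*(-2)) + 143) = 44*((2*(-4 - 1*2) + 2*(-2)) + 143) = 44*((2*(-4 - 2) - 4) + 143) = 44*((2*(-6) - 4) + 143) = 44*((-12 - 4) + 143) = 44*(-16 + 143) = 44*127 = 5588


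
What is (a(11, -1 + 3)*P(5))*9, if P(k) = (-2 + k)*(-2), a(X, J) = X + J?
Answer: -702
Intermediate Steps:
a(X, J) = J + X
P(k) = 4 - 2*k
(a(11, -1 + 3)*P(5))*9 = (((-1 + 3) + 11)*(4 - 2*5))*9 = ((2 + 11)*(4 - 10))*9 = (13*(-6))*9 = -78*9 = -702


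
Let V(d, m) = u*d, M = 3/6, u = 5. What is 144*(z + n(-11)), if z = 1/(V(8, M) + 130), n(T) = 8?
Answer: 97992/85 ≈ 1152.8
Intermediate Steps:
M = 1/2 (M = 3*(1/6) = 1/2 ≈ 0.50000)
V(d, m) = 5*d
z = 1/170 (z = 1/(5*8 + 130) = 1/(40 + 130) = 1/170 ≈ 0.0058824)
144*(z + n(-11)) = 144*(1/170 + 8) = 144*(1361/170) = 97992/85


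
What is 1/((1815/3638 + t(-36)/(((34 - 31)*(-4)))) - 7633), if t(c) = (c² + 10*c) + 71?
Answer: -21828/168433967 ≈ -0.00012959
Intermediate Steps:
t(c) = 71 + c² + 10*c
1/((1815/3638 + t(-36)/(((34 - 31)*(-4)))) - 7633) = 1/((1815/3638 + (71 + (-36)² + 10*(-36))/(((34 - 31)*(-4)))) - 7633) = 1/((1815*(1/3638) + (71 + 1296 - 360)/((3*(-4)))) - 7633) = 1/((1815/3638 + 1007/(-12)) - 7633) = 1/((1815/3638 + 1007*(-1/12)) - 7633) = 1/((1815/3638 - 1007/12) - 7633) = 1/(-1820843/21828 - 7633) = 1/(-168433967/21828) = -21828/168433967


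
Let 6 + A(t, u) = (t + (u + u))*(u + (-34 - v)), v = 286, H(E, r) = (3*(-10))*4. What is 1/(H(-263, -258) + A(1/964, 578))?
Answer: 482/143694933 ≈ 3.3543e-6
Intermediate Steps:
H(E, r) = -120 (H(E, r) = -30*4 = -120)
A(t, u) = -6 + (-320 + u)*(t + 2*u) (A(t, u) = -6 + (t + (u + u))*(u + (-34 - 1*286)) = -6 + (t + 2*u)*(u + (-34 - 286)) = -6 + (t + 2*u)*(u - 320) = -6 + (t + 2*u)*(-320 + u) = -6 + (-320 + u)*(t + 2*u))
1/(H(-263, -258) + A(1/964, 578)) = 1/(-120 + (-6 - 640*578 - 320/964 + 2*578**2 + 578/964)) = 1/(-120 + (-6 - 369920 - 320*1/964 + 2*334084 + (1/964)*578)) = 1/(-120 + (-6 - 369920 - 80/241 + 668168 + 289/482)) = 1/(-120 + 143752773/482) = 1/(143694933/482) = 482/143694933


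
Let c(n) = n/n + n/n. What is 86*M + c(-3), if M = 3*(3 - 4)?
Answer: -256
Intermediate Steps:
c(n) = 2 (c(n) = 1 + 1 = 2)
M = -3 (M = 3*(-1) = -3)
86*M + c(-3) = 86*(-3) + 2 = -258 + 2 = -256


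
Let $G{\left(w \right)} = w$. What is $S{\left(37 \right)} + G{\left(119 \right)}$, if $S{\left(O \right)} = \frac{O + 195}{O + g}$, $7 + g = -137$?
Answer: $\frac{12501}{107} \approx 116.83$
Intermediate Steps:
$g = -144$ ($g = -7 - 137 = -144$)
$S{\left(O \right)} = \frac{195 + O}{-144 + O}$ ($S{\left(O \right)} = \frac{O + 195}{O - 144} = \frac{195 + O}{-144 + O}$)
$S{\left(37 \right)} + G{\left(119 \right)} = \frac{195 + 37}{-144 + 37} + 119 = \frac{1}{-107} \cdot 232 + 119 = \left(- \frac{1}{107}\right) 232 + 119 = - \frac{232}{107} + 119 = \frac{12501}{107}$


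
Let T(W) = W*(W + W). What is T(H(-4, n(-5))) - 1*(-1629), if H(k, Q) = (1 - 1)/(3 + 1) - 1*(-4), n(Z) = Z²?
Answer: 1661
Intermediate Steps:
H(k, Q) = 4 (H(k, Q) = 0/4 + 4 = 0*(¼) + 4 = 0 + 4 = 4)
T(W) = 2*W² (T(W) = W*(2*W) = 2*W²)
T(H(-4, n(-5))) - 1*(-1629) = 2*4² - 1*(-1629) = 2*16 + 1629 = 32 + 1629 = 1661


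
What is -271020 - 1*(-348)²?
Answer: -392124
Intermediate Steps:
-271020 - 1*(-348)² = -271020 - 1*121104 = -271020 - 121104 = -392124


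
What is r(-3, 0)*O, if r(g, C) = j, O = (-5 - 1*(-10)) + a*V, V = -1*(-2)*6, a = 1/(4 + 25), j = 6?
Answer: 942/29 ≈ 32.483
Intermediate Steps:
a = 1/29 ≈ 0.034483
V = 12 (V = 2*6 = 12)
O = 157/29 (O = (-5 - 1*(-10)) + (1/29)*12 = (-5 + 10) + 12/29 = 5 + 12/29 = 157/29 ≈ 5.4138)
r(g, C) = 6
r(-3, 0)*O = 6*(157/29) = 942/29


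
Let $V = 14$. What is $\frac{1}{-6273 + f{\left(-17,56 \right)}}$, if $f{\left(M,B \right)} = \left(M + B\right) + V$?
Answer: $- \frac{1}{6220} \approx -0.00016077$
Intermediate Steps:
$f{\left(M,B \right)} = 14 + B + M$ ($f{\left(M,B \right)} = \left(M + B\right) + 14 = \left(B + M\right) + 14 = 14 + B + M$)
$\frac{1}{-6273 + f{\left(-17,56 \right)}} = \frac{1}{-6273 + \left(14 + 56 - 17\right)} = \frac{1}{-6273 + 53} = \frac{1}{-6220} = - \frac{1}{6220}$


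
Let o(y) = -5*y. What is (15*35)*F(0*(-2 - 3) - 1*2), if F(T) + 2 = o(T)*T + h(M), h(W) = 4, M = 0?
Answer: -9450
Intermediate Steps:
F(T) = 2 - 5*T² (F(T) = -2 + ((-5*T)*T + 4) = -2 + (-5*T² + 4) = -2 + (4 - 5*T²) = 2 - 5*T²)
(15*35)*F(0*(-2 - 3) - 1*2) = (15*35)*(2 - 5*(0*(-2 - 3) - 1*2)²) = 525*(2 - 5*(0*(-5) - 2)²) = 525*(2 - 5*(0 - 2)²) = 525*(2 - 5*(-2)²) = 525*(2 - 5*4) = 525*(2 - 20) = 525*(-18) = -9450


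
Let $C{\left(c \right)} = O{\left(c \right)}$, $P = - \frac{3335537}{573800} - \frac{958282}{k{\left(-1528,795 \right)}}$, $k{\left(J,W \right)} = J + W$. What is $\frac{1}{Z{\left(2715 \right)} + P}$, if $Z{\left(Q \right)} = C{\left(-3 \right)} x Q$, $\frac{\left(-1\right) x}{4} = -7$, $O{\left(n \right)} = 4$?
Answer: $\frac{420595400}{128442066494979} \approx 3.2746 \cdot 10^{-6}$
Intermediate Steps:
$P = \frac{547417262979}{420595400}$ ($P = - \frac{3335537}{573800} - \frac{958282}{-1528 + 795} = \left(-3335537\right) \frac{1}{573800} - \frac{958282}{-733} = - \frac{3335537}{573800} - - \frac{958282}{733} = - \frac{3335537}{573800} + \frac{958282}{733} = \frac{547417262979}{420595400} \approx 1301.5$)
$x = 28$ ($x = \left(-4\right) \left(-7\right) = 28$)
$C{\left(c \right)} = 4$
$Z{\left(Q \right)} = 112 Q$ ($Z{\left(Q \right)} = 4 \cdot 28 Q = 112 Q$)
$\frac{1}{Z{\left(2715 \right)} + P} = \frac{1}{112 \cdot 2715 + \frac{547417262979}{420595400}} = \frac{1}{304080 + \frac{547417262979}{420595400}} = \frac{1}{\frac{128442066494979}{420595400}} = \frac{420595400}{128442066494979}$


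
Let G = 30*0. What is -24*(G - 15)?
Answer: 360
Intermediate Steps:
G = 0
-24*(G - 15) = -24*(0 - 15) = -24*(-15) = 360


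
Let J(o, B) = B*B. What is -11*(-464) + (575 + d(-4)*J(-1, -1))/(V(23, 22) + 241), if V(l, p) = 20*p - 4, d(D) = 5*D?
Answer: 3455963/677 ≈ 5104.8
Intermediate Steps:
J(o, B) = B²
V(l, p) = -4 + 20*p
-11*(-464) + (575 + d(-4)*J(-1, -1))/(V(23, 22) + 241) = -11*(-464) + (575 + (5*(-4))*(-1)²)/((-4 + 20*22) + 241) = 5104 + (575 - 20*1)/((-4 + 440) + 241) = 5104 + (575 - 20)/(436 + 241) = 5104 + 555/677 = 3455963/677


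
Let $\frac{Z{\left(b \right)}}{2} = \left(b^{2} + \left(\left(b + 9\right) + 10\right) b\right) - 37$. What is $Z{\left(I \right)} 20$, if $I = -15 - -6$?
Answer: $-1840$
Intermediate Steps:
$I = -9$ ($I = -15 + 6 = -9$)
$Z{\left(b \right)} = -74 + 2 b^{2} + 2 b \left(19 + b\right)$ ($Z{\left(b \right)} = 2 \left(\left(b^{2} + \left(\left(b + 9\right) + 10\right) b\right) - 37\right) = 2 \left(\left(b^{2} + \left(\left(9 + b\right) + 10\right) b\right) - 37\right) = 2 \left(\left(b^{2} + \left(19 + b\right) b\right) - 37\right) = 2 \left(\left(b^{2} + b \left(19 + b\right)\right) - 37\right) = 2 \left(-37 + b^{2} + b \left(19 + b\right)\right) = -74 + 2 b^{2} + 2 b \left(19 + b\right)$)
$Z{\left(I \right)} 20 = \left(-74 + 4 \left(-9\right)^{2} + 38 \left(-9\right)\right) 20 = \left(-74 + 4 \cdot 81 - 342\right) 20 = \left(-74 + 324 - 342\right) 20 = \left(-92\right) 20 = -1840$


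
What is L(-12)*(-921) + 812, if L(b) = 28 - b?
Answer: -36028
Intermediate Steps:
L(-12)*(-921) + 812 = (28 - 1*(-12))*(-921) + 812 = (28 + 12)*(-921) + 812 = 40*(-921) + 812 = -36840 + 812 = -36028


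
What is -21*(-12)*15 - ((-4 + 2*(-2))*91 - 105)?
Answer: 4613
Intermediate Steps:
-21*(-12)*15 - ((-4 + 2*(-2))*91 - 105) = 252*15 - ((-4 - 4)*91 - 105) = 3780 - (-8*91 - 105) = 3780 - (-728 - 105) = 3780 - 1*(-833) = 3780 + 833 = 4613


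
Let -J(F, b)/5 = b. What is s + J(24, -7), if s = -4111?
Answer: -4076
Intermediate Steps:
J(F, b) = -5*b
s + J(24, -7) = -4111 - 5*(-7) = -4111 + 35 = -4076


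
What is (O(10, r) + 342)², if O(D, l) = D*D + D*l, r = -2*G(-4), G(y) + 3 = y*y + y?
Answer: 68644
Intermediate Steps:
G(y) = -3 + y + y² (G(y) = -3 + (y*y + y) = -3 + (y² + y) = -3 + (y + y²) = -3 + y + y²)
r = -18 (r = -2*(-3 - 4 + (-4)²) = -2*(-3 - 4 + 16) = -2*9 = -18)
O(D, l) = D² + D*l
(O(10, r) + 342)² = (10*(10 - 18) + 342)² = (10*(-8) + 342)² = (-80 + 342)² = 262² = 68644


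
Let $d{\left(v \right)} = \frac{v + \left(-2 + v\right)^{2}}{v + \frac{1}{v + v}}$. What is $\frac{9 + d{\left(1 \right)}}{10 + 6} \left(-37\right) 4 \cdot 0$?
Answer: $0$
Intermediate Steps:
$d{\left(v \right)} = \frac{v + \left(-2 + v\right)^{2}}{v + \frac{1}{2 v}}$
$\frac{9 + d{\left(1 \right)}}{10 + 6} \left(-37\right) 4 \cdot 0 = \frac{9 + 2 \cdot 1 \frac{1}{1 + 2 \cdot 1^{2}} \left(1 + \left(-2 + 1\right)^{2}\right)}{10 + 6} \left(-37\right) 4 \cdot 0 = \frac{9 + 2 \cdot 1 \frac{1}{1 + 2 \cdot 1} \left(1 + \left(-1\right)^{2}\right)}{16} \left(-37\right) 0 = \left(9 + 2 \cdot 1 \frac{1}{1 + 2} \left(1 + 1\right)\right) \frac{1}{16} \left(-37\right) 0 = \left(9 + 2 \cdot 1 \cdot \frac{1}{3} \cdot 2\right) \frac{1}{16} \left(-37\right) 0 = \left(9 + \frac{4}{3}\right) \frac{1}{16} \left(-37\right) 0 = \frac{31}{3} \cdot \frac{1}{16} \left(-37\right) 0 = \frac{31}{48} \left(-37\right) 0 = \left(- \frac{1147}{48}\right) 0 = 0$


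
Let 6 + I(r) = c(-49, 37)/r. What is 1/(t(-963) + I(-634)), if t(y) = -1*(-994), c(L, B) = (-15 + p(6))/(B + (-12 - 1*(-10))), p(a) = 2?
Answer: 22190/21923733 ≈ 0.0010121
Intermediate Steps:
c(L, B) = -13/(-2 + B) (c(L, B) = (-15 + 2)/(B + (-12 - 1*(-10))) = -13/(B + (-12 + 10)) = -13/(B - 2) = -13/(-2 + B))
I(r) = -6 - 13/(35*r) (I(r) = -6 + (-13/(-2 + 37))/r = -6 + (-13/35)/r = -6 + (-13*1/35)/r = -6 - 13/(35*r))
t(y) = 994
1/(t(-963) + I(-634)) = 1/(994 + (-6 - 13/35/(-634))) = 1/(994 + (-6 - 13/35*(-1/634))) = 1/(994 + (-6 + 13/22190)) = 1/(994 - 133127/22190) = 1/(21923733/22190) = 22190/21923733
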